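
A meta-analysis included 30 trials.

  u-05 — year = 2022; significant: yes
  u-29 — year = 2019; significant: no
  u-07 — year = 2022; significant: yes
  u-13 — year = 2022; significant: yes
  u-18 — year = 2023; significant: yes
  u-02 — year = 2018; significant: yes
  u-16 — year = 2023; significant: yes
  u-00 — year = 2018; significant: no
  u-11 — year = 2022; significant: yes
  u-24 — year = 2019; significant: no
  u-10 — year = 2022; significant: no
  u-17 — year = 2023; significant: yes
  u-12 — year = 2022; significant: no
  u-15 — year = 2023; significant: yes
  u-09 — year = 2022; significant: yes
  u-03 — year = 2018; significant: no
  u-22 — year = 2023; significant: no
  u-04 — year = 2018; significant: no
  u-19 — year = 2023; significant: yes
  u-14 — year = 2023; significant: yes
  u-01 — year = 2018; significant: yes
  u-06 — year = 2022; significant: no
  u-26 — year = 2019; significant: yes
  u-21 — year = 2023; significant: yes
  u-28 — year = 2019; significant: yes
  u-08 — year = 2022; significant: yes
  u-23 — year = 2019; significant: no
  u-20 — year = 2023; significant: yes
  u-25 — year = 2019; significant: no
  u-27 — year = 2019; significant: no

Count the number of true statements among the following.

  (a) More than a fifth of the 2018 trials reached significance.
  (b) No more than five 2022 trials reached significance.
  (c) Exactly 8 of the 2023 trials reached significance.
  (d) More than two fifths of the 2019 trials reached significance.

(a) 2018: |A| = 5, |A ∩ B| = 2; needs |A ∩ B| / |A| > 1/5 — true.
(b) 2022: |A| = 9, |A ∩ B| = 6; needs |A ∩ B| ≤ 5 — false.
(c) 2023: |A| = 9, |A ∩ B| = 8; needs |A ∩ B| = 8 — true.
(d) 2019: |A| = 7, |A ∩ B| = 2; needs |A ∩ B| / |A| > 2/5 — false.

2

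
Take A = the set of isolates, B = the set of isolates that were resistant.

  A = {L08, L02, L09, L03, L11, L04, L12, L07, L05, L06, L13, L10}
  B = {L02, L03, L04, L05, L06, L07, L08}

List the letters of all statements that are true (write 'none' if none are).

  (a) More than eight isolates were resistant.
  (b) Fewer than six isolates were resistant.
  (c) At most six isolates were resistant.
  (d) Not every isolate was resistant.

|A| = 12, |A ∩ B| = 7, |A ∖ B| = 5.
(a) |A ∩ B| > 8: fails.
(b) |A ∩ B| < 6: fails.
(c) |A ∩ B| ≤ 6: fails.
(d) A ⊄ B (|A ∖ B| ≥ 1): holds.

(d)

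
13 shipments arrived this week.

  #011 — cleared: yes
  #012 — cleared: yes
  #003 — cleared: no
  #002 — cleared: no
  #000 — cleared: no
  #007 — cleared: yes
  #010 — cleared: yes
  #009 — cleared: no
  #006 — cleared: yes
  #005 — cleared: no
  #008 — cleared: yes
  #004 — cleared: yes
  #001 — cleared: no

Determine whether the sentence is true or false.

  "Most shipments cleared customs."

Truth condition: |A ∩ B| > |A ∖ B|.
A (the restrictor) = {#011, #012, #003, #002, #000, #007, #010, #009, #006, #005, #008, #004, #001}, |A| = 13.
A ∩ B = {#011, #012, #007, #010, #006, #008, #004}, so |A ∩ B| = 7.
A ∖ B = {#003, #002, #000, #009, #005, #001}, so |A ∖ B| = 6.
7 > 6, so the statement is true.

True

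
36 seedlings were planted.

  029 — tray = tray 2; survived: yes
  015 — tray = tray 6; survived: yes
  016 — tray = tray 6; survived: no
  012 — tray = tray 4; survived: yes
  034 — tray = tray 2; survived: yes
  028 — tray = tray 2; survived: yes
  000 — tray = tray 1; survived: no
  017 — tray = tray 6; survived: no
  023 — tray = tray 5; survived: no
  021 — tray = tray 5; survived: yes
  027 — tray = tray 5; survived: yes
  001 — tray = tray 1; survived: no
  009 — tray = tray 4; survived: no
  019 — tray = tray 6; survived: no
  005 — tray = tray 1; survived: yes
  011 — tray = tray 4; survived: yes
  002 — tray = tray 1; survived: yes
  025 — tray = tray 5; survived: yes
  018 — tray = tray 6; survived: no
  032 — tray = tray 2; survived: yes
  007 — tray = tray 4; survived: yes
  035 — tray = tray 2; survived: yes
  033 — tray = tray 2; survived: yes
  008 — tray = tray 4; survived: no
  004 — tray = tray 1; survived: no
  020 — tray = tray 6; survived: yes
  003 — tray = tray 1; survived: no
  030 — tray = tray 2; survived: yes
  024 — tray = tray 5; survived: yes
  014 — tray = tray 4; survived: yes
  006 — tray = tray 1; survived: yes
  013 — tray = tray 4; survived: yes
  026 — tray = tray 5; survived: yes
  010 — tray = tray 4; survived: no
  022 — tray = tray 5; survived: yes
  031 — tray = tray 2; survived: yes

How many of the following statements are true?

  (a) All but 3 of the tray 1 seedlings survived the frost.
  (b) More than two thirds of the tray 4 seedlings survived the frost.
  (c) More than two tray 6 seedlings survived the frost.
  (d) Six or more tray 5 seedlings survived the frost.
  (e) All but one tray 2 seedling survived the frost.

(a) tray 1: |A| = 7, |A ∩ B| = 3; needs |A ∖ B| = 3 — false.
(b) tray 4: |A| = 8, |A ∩ B| = 5; needs |A ∩ B| / |A| > 2/3 — false.
(c) tray 6: |A| = 6, |A ∩ B| = 2; needs |A ∩ B| > 2 — false.
(d) tray 5: |A| = 7, |A ∩ B| = 6; needs |A ∩ B| ≥ 6 — true.
(e) tray 2: |A| = 8, |A ∩ B| = 8; needs |A ∖ B| = 1 — false.

1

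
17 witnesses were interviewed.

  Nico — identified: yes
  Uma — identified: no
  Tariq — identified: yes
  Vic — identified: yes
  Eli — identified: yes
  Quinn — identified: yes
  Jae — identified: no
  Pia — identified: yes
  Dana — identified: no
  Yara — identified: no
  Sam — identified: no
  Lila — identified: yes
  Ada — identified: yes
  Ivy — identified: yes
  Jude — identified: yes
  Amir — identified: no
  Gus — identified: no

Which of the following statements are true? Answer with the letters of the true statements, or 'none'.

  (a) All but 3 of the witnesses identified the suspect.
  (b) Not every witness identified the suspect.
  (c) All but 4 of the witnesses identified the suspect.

|A| = 17, |A ∩ B| = 10, |A ∖ B| = 7.
(a) |A ∖ B| = 3: fails.
(b) A ⊄ B (|A ∖ B| ≥ 1): holds.
(c) |A ∖ B| = 4: fails.

(b)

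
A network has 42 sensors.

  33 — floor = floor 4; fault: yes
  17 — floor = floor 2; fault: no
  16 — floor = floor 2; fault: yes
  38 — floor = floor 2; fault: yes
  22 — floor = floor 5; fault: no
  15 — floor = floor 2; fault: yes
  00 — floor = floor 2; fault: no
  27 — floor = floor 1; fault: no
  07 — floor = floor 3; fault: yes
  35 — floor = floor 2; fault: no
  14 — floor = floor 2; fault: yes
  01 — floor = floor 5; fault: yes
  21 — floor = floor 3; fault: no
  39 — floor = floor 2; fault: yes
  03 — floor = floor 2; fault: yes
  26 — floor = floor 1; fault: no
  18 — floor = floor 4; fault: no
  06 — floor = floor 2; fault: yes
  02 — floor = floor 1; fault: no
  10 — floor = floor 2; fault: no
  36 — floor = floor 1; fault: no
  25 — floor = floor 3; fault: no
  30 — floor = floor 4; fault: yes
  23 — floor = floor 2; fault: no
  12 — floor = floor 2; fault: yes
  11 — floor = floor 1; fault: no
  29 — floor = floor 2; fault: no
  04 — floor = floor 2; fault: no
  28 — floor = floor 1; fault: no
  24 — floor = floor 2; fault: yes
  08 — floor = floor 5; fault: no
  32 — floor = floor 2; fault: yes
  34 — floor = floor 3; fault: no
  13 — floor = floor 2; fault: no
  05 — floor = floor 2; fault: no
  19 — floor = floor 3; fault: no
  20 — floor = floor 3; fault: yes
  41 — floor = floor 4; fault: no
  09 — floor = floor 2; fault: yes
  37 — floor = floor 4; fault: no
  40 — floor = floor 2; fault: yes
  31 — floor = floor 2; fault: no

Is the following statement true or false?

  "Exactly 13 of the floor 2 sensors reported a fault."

'Exactly 13 of the floor 2 sensors reported a fault' holds iff |A ∩ B| = 13.
|A| = 22, |A ∩ B| = 12, |A ∖ B| = 10.
|A ∩ B| = 12, so the statement is false.

False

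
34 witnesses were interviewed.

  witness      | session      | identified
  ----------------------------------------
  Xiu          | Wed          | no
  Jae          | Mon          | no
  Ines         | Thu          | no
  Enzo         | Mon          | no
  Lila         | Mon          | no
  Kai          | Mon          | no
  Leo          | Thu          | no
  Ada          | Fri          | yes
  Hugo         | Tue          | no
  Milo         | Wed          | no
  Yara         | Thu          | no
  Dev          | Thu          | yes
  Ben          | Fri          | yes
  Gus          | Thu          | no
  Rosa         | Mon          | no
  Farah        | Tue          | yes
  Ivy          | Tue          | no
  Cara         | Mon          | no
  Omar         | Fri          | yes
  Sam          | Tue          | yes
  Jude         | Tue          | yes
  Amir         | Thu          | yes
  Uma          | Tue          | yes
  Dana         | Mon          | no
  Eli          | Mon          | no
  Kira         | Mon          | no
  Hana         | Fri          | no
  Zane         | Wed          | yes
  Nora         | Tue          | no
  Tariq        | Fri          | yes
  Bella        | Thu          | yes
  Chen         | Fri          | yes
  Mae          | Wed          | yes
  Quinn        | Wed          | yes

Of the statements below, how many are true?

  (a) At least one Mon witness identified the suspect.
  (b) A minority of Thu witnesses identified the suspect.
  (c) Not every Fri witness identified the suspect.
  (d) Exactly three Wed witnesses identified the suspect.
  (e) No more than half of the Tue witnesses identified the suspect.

3

(a) Mon: |A| = 9, |A ∩ B| = 0; needs A ∩ B ≠ ∅ (|A ∩ B| ≥ 1) — false.
(b) Thu: |A| = 7, |A ∩ B| = 3; needs |A ∩ B| < |A ∖ B| — true.
(c) Fri: |A| = 6, |A ∩ B| = 5; needs A ⊄ B (|A ∖ B| ≥ 1) — true.
(d) Wed: |A| = 5, |A ∩ B| = 3; needs |A ∩ B| = 3 — true.
(e) Tue: |A| = 7, |A ∩ B| = 4; needs |A ∩ B| ≤ |A ∖ B| — false.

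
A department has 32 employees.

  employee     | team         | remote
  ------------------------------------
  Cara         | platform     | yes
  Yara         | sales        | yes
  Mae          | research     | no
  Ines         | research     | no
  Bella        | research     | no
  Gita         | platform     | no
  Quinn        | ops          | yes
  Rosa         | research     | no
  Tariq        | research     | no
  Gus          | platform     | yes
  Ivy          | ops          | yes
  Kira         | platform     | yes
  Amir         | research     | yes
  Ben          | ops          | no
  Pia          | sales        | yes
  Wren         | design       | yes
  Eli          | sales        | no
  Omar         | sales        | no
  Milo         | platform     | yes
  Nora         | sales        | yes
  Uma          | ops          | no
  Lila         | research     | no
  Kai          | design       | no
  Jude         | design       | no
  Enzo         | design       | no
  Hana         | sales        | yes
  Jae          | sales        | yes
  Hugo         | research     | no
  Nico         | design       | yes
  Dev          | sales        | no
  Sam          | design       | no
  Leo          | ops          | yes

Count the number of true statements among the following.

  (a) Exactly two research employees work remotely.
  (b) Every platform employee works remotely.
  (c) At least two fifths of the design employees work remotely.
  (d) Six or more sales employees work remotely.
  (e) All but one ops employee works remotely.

(a) research: |A| = 8, |A ∩ B| = 1; needs |A ∩ B| = 2 — false.
(b) platform: |A| = 5, |A ∩ B| = 4; needs A ⊆ B, i.e. every element of A is in B (|A ∖ B| = 0) — false.
(c) design: |A| = 6, |A ∩ B| = 2; needs |A ∩ B| / |A| ≥ 2/5 — false.
(d) sales: |A| = 8, |A ∩ B| = 5; needs |A ∩ B| ≥ 6 — false.
(e) ops: |A| = 5, |A ∩ B| = 3; needs |A ∖ B| = 1 — false.

0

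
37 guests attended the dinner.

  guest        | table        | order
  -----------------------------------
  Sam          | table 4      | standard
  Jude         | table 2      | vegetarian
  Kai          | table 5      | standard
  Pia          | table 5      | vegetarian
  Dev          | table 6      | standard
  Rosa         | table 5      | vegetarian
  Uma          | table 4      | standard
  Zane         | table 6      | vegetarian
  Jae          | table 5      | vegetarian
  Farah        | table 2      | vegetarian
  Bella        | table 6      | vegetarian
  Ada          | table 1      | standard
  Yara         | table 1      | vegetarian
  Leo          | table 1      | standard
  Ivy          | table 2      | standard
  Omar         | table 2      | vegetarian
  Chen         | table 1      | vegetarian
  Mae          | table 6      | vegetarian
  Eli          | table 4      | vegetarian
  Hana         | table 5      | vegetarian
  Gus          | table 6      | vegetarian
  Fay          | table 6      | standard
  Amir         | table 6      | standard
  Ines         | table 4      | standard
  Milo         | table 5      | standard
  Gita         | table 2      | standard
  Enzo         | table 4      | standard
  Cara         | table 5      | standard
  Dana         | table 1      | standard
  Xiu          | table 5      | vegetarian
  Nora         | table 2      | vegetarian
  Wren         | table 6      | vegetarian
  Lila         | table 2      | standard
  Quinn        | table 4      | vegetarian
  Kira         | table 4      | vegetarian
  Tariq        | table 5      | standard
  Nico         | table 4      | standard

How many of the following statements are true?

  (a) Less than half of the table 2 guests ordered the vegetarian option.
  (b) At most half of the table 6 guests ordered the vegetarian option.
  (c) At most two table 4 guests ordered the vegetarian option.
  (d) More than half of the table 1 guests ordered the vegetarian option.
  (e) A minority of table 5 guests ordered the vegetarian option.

(a) table 2: |A| = 7, |A ∩ B| = 4; needs |A ∩ B| < |A ∖ B| — false.
(b) table 6: |A| = 8, |A ∩ B| = 5; needs |A ∩ B| ≤ |A ∖ B| — false.
(c) table 4: |A| = 8, |A ∩ B| = 3; needs |A ∩ B| ≤ 2 — false.
(d) table 1: |A| = 5, |A ∩ B| = 2; needs |A ∩ B| > |A ∖ B| — false.
(e) table 5: |A| = 9, |A ∩ B| = 5; needs |A ∩ B| < |A ∖ B| — false.

0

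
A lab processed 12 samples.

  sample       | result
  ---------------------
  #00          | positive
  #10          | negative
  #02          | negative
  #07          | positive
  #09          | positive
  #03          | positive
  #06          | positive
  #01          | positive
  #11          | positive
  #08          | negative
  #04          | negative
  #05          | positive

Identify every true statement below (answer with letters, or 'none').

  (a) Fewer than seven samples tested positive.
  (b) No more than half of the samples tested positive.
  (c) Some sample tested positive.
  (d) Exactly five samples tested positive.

|A| = 12, |A ∩ B| = 8, |A ∖ B| = 4.
(a) |A ∩ B| < 7: fails.
(b) |A ∩ B| ≤ |A ∖ B|: fails.
(c) A ∩ B ≠ ∅ (|A ∩ B| ≥ 1): holds.
(d) |A ∩ B| = 5: fails.

(c)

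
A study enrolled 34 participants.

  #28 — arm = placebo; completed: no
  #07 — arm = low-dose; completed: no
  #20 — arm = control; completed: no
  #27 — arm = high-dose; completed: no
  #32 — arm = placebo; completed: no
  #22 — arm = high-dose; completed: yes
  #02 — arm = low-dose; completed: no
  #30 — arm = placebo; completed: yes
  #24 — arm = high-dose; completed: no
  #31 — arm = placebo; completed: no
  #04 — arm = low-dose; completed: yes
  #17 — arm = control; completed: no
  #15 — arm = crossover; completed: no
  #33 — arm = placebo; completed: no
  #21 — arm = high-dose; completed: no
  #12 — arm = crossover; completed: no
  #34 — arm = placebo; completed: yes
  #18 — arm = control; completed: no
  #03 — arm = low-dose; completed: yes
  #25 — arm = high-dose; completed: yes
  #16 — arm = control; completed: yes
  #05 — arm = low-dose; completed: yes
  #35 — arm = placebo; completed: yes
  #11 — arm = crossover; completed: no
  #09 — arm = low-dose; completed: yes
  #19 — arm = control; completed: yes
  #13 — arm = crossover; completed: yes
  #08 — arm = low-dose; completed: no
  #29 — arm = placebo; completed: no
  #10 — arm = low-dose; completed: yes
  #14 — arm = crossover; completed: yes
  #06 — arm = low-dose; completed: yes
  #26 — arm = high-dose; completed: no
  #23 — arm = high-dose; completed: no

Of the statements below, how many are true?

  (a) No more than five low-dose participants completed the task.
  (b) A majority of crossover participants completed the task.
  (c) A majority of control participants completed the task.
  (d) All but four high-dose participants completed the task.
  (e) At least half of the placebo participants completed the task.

(a) low-dose: |A| = 9, |A ∩ B| = 6; needs |A ∩ B| ≤ 5 — false.
(b) crossover: |A| = 5, |A ∩ B| = 2; needs |A ∩ B| > |A ∖ B| — false.
(c) control: |A| = 5, |A ∩ B| = 2; needs |A ∩ B| > |A ∖ B| — false.
(d) high-dose: |A| = 7, |A ∩ B| = 2; needs |A ∖ B| = 4 — false.
(e) placebo: |A| = 8, |A ∩ B| = 3; needs |A ∩ B| ≥ |A ∖ B| — false.

0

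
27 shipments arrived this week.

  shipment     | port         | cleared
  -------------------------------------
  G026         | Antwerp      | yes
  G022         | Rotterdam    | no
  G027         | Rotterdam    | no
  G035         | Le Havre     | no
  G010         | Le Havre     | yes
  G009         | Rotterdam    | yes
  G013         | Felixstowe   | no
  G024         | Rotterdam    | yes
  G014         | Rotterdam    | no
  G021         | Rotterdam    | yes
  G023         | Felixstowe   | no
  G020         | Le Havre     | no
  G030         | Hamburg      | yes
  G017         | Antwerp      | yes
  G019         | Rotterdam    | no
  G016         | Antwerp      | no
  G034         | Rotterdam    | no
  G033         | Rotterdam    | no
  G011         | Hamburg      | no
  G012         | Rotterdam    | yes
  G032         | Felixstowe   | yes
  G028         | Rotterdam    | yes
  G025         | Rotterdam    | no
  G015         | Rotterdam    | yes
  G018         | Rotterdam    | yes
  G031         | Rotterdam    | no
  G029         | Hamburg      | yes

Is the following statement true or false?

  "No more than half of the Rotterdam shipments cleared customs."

Truth condition: |A ∩ B| ≤ |A ∖ B|.
|A| = 15, |A ∩ B| = 7, |A ∖ B| = 8.
7 < 8, so the statement is true.

True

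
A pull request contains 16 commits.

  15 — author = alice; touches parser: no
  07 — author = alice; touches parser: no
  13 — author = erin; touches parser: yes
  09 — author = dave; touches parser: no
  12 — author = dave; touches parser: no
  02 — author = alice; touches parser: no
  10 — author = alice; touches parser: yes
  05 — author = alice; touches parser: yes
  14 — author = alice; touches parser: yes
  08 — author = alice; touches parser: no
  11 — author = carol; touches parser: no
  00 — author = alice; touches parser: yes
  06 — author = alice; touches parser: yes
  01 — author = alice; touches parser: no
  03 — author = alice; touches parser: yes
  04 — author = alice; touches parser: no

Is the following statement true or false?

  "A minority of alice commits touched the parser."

False

Truth condition: |A ∩ B| < |A ∖ B|.
A (the restrictor) = {15, 07, 02, 10, 05, 14, 08, 00, 06, 01, 03, 04}, |A| = 12.
A ∩ B = {10, 05, 14, 00, 06, 03}, so |A ∩ B| = 6.
A ∖ B = {15, 07, 02, 08, 01, 04}, so |A ∖ B| = 6.
6 = 6, so the statement is false.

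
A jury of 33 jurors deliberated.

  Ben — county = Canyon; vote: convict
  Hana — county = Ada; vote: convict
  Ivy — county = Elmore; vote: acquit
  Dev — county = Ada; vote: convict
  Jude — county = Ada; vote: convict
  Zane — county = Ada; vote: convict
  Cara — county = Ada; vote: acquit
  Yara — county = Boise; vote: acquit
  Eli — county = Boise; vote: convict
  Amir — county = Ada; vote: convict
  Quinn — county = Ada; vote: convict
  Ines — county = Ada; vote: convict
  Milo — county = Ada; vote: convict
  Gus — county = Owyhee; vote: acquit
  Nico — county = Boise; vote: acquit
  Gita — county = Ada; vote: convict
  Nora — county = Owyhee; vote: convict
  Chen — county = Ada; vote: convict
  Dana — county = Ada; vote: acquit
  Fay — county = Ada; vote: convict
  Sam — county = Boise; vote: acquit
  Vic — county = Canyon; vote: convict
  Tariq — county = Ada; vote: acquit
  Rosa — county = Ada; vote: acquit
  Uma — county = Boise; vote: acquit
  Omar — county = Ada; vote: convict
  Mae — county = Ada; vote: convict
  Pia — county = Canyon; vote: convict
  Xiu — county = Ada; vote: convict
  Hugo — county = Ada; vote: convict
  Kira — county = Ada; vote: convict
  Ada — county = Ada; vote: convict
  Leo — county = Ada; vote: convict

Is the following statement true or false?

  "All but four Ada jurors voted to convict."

True

'All but four Ada jurors voted to convict' holds iff |A ∖ B| = 4.
|A| = 22, |A ∩ B| = 18, |A ∖ B| = 4.
|A ∖ B| = 4, so the statement is true.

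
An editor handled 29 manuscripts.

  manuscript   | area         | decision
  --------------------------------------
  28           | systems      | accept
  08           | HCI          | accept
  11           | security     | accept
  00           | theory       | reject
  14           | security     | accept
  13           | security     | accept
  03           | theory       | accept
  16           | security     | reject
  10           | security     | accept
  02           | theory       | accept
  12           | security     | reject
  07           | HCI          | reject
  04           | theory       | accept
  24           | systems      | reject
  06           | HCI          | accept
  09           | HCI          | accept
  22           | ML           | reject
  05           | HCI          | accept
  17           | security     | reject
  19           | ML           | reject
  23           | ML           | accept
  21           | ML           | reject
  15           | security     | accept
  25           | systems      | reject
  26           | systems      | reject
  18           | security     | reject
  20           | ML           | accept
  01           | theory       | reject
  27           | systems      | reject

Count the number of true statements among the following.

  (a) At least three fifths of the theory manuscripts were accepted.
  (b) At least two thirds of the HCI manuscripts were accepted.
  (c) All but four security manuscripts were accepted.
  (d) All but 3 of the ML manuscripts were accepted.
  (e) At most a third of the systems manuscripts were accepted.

5

(a) theory: |A| = 5, |A ∩ B| = 3; needs |A ∩ B| / |A| ≥ 3/5 — true.
(b) HCI: |A| = 5, |A ∩ B| = 4; needs |A ∩ B| / |A| ≥ 2/3 — true.
(c) security: |A| = 9, |A ∩ B| = 5; needs |A ∖ B| = 4 — true.
(d) ML: |A| = 5, |A ∩ B| = 2; needs |A ∖ B| = 3 — true.
(e) systems: |A| = 5, |A ∩ B| = 1; needs |A ∩ B| / |A| ≤ 1/3 — true.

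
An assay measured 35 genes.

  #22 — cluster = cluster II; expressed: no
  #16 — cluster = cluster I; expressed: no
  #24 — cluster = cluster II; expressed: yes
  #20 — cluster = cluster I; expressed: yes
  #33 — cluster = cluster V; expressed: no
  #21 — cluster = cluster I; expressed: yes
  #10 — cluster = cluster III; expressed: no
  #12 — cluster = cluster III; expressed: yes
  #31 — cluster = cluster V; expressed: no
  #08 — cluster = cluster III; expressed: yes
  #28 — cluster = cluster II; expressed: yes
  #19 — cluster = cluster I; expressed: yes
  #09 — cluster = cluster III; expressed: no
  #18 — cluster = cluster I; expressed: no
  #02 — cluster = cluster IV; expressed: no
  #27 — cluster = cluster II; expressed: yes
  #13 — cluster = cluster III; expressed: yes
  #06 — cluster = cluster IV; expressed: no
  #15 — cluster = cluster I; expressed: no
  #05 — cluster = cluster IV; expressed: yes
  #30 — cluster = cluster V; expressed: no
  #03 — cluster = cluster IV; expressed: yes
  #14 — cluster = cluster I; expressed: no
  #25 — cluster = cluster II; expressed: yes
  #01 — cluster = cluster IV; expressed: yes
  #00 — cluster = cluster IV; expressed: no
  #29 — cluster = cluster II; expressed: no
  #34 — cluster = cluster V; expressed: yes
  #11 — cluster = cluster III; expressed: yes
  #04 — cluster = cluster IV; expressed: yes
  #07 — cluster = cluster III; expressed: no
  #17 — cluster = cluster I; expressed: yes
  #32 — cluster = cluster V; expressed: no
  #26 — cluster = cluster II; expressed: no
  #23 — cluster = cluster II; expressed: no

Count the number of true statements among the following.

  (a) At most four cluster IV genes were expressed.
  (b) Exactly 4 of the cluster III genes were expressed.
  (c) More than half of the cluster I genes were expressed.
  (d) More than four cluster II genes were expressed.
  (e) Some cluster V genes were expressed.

(a) cluster IV: |A| = 7, |A ∩ B| = 4; needs |A ∩ B| ≤ 4 — true.
(b) cluster III: |A| = 7, |A ∩ B| = 4; needs |A ∩ B| = 4 — true.
(c) cluster I: |A| = 8, |A ∩ B| = 4; needs |A ∩ B| > |A ∖ B| — false.
(d) cluster II: |A| = 8, |A ∩ B| = 4; needs |A ∩ B| > 4 — false.
(e) cluster V: |A| = 5, |A ∩ B| = 1; needs A ∩ B ≠ ∅ (|A ∩ B| ≥ 1) — true.

3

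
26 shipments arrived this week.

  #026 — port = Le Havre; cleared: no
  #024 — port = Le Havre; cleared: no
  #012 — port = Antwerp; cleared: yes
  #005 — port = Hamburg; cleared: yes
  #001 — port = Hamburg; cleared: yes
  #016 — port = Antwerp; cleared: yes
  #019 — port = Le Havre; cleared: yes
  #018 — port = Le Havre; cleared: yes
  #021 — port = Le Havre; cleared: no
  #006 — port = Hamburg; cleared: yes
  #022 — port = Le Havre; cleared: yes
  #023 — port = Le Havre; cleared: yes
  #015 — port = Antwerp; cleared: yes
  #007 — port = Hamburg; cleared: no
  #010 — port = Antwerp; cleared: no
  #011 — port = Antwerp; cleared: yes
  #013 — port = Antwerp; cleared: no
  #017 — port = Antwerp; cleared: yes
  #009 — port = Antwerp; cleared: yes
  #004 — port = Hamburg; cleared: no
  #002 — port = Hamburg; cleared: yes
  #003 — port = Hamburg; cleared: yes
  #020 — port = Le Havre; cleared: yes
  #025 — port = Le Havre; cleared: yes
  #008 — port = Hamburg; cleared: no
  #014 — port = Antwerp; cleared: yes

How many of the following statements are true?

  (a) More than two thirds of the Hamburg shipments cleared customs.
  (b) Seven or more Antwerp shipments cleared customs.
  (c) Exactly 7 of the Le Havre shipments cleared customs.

1

(a) Hamburg: |A| = 8, |A ∩ B| = 5; needs |A ∩ B| / |A| > 2/3 — false.
(b) Antwerp: |A| = 9, |A ∩ B| = 7; needs |A ∩ B| ≥ 7 — true.
(c) Le Havre: |A| = 9, |A ∩ B| = 6; needs |A ∩ B| = 7 — false.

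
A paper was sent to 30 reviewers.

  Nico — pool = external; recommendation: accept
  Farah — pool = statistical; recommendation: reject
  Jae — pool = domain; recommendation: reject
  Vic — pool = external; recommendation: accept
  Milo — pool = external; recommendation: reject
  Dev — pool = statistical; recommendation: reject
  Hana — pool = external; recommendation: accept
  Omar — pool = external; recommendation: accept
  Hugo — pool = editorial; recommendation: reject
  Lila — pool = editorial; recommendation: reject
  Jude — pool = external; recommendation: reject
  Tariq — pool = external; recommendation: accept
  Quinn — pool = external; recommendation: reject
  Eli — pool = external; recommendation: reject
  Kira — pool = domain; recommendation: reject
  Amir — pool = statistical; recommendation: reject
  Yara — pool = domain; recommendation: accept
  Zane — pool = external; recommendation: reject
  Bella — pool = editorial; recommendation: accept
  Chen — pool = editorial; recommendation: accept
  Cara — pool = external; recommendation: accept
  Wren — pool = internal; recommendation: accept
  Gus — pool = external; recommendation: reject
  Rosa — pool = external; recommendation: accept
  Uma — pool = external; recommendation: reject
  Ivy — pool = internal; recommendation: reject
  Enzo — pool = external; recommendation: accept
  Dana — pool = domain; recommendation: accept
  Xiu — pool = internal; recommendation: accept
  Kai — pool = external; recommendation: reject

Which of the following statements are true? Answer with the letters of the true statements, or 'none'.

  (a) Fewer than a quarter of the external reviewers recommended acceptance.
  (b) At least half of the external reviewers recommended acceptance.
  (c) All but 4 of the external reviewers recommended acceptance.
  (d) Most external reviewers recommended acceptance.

(b)

|A| = 16, |A ∩ B| = 8, |A ∖ B| = 8.
(a) |A ∩ B| / |A| < 1/4: fails.
(b) |A ∩ B| ≥ |A ∖ B|: holds.
(c) |A ∖ B| = 4: fails.
(d) |A ∩ B| > |A ∖ B|: fails.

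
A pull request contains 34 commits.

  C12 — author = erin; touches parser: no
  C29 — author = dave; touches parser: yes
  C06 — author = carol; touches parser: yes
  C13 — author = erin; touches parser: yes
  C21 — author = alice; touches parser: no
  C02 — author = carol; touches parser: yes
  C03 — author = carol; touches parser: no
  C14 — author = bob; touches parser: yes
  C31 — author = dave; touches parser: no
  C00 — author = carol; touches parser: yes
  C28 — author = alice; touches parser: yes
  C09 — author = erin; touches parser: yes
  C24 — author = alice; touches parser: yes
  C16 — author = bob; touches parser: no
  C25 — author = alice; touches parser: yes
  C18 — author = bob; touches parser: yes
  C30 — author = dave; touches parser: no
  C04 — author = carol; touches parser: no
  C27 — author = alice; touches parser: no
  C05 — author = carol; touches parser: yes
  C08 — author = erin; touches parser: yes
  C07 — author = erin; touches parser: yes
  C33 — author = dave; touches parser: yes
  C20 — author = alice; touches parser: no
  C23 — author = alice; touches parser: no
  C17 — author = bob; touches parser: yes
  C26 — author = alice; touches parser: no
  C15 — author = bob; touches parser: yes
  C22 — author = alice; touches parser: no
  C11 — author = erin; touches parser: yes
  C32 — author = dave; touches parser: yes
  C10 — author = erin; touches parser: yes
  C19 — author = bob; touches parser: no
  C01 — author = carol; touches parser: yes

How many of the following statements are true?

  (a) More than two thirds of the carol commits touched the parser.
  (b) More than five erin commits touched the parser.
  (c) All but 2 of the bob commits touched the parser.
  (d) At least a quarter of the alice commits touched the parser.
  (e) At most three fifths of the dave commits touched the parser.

(a) carol: |A| = 7, |A ∩ B| = 5; needs |A ∩ B| / |A| > 2/3 — true.
(b) erin: |A| = 7, |A ∩ B| = 6; needs |A ∩ B| > 5 — true.
(c) bob: |A| = 6, |A ∩ B| = 4; needs |A ∖ B| = 2 — true.
(d) alice: |A| = 9, |A ∩ B| = 3; needs |A ∩ B| / |A| ≥ 1/4 — true.
(e) dave: |A| = 5, |A ∩ B| = 3; needs |A ∩ B| / |A| ≤ 3/5 — true.

5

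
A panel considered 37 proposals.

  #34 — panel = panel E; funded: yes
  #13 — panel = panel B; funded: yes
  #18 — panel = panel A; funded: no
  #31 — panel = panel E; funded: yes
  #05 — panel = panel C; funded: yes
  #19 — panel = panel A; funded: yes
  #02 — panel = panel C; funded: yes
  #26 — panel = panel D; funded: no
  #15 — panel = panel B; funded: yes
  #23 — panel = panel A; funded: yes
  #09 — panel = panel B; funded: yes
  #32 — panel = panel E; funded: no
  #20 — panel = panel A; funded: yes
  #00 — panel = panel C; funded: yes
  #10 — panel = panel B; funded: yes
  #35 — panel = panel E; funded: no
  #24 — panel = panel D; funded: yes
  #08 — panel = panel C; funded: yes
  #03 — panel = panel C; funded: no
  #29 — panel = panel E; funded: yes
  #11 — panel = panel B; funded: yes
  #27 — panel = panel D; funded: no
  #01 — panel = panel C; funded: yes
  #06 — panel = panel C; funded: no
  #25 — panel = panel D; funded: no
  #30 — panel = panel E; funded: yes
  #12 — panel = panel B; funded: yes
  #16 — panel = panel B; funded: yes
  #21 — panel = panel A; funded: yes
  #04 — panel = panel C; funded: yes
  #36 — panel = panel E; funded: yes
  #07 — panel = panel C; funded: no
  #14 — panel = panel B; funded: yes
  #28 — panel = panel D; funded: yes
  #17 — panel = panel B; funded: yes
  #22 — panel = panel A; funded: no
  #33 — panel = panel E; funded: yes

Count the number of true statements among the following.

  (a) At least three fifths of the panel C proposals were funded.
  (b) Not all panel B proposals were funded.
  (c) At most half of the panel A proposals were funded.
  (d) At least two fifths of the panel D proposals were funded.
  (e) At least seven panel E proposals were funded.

2

(a) panel C: |A| = 9, |A ∩ B| = 6; needs |A ∩ B| / |A| ≥ 3/5 — true.
(b) panel B: |A| = 9, |A ∩ B| = 9; needs A ⊄ B (|A ∖ B| ≥ 1) — false.
(c) panel A: |A| = 6, |A ∩ B| = 4; needs |A ∩ B| ≤ |A ∖ B| — false.
(d) panel D: |A| = 5, |A ∩ B| = 2; needs |A ∩ B| / |A| ≥ 2/5 — true.
(e) panel E: |A| = 8, |A ∩ B| = 6; needs |A ∩ B| ≥ 7 — false.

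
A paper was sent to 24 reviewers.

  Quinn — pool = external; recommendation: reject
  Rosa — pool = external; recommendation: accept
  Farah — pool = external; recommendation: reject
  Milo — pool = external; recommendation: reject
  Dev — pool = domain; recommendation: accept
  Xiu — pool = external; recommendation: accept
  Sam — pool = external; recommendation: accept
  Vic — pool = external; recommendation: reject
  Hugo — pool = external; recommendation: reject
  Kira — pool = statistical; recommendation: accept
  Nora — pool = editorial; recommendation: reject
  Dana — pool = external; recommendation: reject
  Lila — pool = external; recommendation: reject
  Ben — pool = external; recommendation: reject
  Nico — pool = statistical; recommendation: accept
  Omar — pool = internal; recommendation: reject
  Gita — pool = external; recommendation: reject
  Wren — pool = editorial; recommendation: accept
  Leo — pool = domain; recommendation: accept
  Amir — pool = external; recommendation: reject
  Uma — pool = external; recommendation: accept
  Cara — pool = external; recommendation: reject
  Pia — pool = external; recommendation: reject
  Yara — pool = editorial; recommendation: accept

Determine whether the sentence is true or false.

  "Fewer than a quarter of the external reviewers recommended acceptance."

False

Truth condition: |A ∩ B| / |A| < 1/4.
|A| = 16, |A ∩ B| = 4, |A ∖ B| = 12.
|A ∩ B|/|A| = 4/16, so the statement is false.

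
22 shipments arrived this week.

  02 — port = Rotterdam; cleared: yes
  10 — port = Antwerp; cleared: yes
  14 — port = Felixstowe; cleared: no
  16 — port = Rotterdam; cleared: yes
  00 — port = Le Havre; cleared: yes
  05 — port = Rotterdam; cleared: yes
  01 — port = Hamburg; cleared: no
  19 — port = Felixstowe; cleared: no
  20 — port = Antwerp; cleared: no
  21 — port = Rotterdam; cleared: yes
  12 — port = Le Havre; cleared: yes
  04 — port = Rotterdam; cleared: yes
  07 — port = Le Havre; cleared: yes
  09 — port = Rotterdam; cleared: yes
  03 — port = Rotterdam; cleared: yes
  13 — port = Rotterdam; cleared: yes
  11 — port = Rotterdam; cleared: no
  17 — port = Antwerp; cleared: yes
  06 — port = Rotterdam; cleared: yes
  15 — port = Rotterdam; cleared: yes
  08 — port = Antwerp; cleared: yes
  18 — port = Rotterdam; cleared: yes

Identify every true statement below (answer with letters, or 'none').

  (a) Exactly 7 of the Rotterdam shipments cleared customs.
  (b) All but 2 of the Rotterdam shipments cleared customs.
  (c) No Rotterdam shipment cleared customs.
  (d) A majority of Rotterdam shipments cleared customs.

|A| = 12, |A ∩ B| = 11, |A ∖ B| = 1.
(a) |A ∩ B| = 7: fails.
(b) |A ∖ B| = 2: fails.
(c) A ∩ B = ∅ (|A ∩ B| = 0): fails.
(d) |A ∩ B| > |A ∖ B|: holds.

(d)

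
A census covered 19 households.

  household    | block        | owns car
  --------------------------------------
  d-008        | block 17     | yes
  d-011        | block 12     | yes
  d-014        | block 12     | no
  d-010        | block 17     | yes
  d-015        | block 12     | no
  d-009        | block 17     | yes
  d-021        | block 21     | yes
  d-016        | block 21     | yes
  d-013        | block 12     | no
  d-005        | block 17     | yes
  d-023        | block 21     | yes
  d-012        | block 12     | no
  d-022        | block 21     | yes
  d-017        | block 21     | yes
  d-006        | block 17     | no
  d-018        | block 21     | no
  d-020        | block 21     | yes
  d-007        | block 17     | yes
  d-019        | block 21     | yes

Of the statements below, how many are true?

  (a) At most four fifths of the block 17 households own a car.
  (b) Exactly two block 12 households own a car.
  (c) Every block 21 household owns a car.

(a) block 17: |A| = 6, |A ∩ B| = 5; needs |A ∩ B| / |A| ≤ 4/5 — false.
(b) block 12: |A| = 5, |A ∩ B| = 1; needs |A ∩ B| = 2 — false.
(c) block 21: |A| = 8, |A ∩ B| = 7; needs A ⊆ B, i.e. every element of A is in B (|A ∖ B| = 0) — false.

0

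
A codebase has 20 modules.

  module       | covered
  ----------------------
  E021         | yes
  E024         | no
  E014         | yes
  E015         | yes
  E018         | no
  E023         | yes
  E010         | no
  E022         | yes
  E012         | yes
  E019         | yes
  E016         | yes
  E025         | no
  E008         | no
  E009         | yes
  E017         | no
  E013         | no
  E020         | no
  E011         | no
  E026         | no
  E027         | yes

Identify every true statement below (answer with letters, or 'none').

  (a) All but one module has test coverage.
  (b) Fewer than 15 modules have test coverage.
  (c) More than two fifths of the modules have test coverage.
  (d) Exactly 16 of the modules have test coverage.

(b), (c)

|A| = 20, |A ∩ B| = 10, |A ∖ B| = 10.
(a) |A ∖ B| = 1: fails.
(b) |A ∩ B| < 15: holds.
(c) |A ∩ B| / |A| > 2/5: holds.
(d) |A ∩ B| = 16: fails.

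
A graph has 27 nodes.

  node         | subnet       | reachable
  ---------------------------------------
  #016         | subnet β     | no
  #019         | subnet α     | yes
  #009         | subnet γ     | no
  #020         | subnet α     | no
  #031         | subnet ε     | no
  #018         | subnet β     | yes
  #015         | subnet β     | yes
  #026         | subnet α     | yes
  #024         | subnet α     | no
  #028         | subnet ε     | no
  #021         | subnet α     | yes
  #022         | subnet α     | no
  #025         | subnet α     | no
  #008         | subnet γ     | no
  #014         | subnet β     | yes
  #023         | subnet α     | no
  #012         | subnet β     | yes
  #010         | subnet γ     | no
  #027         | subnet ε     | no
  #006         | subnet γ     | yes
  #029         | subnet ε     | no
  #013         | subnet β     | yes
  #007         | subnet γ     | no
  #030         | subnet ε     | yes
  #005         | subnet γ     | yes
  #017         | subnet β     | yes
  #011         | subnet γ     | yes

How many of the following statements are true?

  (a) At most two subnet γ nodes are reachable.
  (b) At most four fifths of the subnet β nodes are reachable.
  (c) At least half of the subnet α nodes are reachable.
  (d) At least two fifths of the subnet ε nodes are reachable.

0

(a) subnet γ: |A| = 7, |A ∩ B| = 3; needs |A ∩ B| ≤ 2 — false.
(b) subnet β: |A| = 7, |A ∩ B| = 6; needs |A ∩ B| / |A| ≤ 4/5 — false.
(c) subnet α: |A| = 8, |A ∩ B| = 3; needs |A ∩ B| ≥ |A ∖ B| — false.
(d) subnet ε: |A| = 5, |A ∩ B| = 1; needs |A ∩ B| / |A| ≥ 2/5 — false.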